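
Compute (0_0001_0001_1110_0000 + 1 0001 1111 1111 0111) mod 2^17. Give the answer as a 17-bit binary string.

10011000111010111

  00001000111100000
+ 10001111111110111
= 10011000111010111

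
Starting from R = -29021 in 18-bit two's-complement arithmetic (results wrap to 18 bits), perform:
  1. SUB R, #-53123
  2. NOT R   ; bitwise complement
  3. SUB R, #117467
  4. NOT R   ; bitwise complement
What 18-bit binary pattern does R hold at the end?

100010100100000001

Start: R = -29021 = 111000111010100011.
R = -29021 − (-53123) = 24102 = 000101111000100110
R = NOT 000101111000100110 = 111010000111011001 = -24103
R = -24103 − 117467 = -141570; wraps to 120574 = 011101011011111110
R = NOT 011101011011111110 = 100010100100000001 = -120575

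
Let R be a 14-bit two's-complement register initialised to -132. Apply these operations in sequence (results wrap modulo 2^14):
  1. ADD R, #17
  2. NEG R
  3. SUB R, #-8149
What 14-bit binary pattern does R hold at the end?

10000001001000

Start: R = -132 = 11111101111100.
R = -132 + 17 = -115 = 11111110001101
R = −(-115) = 115 = 00000001110011
R = 115 − (-8149) = 8264; wraps to -8120 = 10000001001000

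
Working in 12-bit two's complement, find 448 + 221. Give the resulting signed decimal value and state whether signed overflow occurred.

448 → 000111000000
221 → 000011011101
  000111000000
+ 000011011101
= 001010011101
Result 001010011101: MSB = 0 → value 669.
Both addends are non-negative and so is the stored result: no signed overflow.

669; no overflow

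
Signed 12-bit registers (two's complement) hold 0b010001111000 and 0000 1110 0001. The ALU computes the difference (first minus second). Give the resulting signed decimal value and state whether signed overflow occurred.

919; no overflow

0b010001111000 → 010001111000 = 1144 (signed)
0000 1110 0001 → 000011100001 = 225 (signed)
Subtract via negate-and-add: invert 000011100001 + 1 = 111100011111 (i.e. -225).
  010001111000
+ 111100011111
= 001110010111  (discard carry-out 1)
Result 001110010111: MSB = 0 → value 919.
Addends (after negating the subtrahend) have opposite signs, so signed overflow cannot occur.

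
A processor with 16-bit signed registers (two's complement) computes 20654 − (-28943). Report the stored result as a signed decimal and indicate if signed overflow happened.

20654 → 0101000010101110
-28943 → 1000111011110001
Subtract via negate-and-add: invert 1000111011110001 + 1 = 0111000100001111 (i.e. 28943).
  0101000010101110
+ 0111000100001111
= 1100000110111101
Result 1100000110111101: MSB = 1 → 49597 − 65536 = -15939.
Both addends (after negating the subtrahend) are non-negative but the stored result is negative: signed overflow. The true value 20654 − (-28943) = 49597 lies outside [-32768, 32767].

-15939; overflow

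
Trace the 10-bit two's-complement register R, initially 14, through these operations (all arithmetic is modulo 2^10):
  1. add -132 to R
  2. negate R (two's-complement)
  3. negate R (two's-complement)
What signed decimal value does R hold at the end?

Start: R = 14 = 0000001110.
R = 14 + (-132) = -118 = 1110001010
R = −(-118) = 118 = 0001110110
R = −(118) = -118 = 1110001010

-118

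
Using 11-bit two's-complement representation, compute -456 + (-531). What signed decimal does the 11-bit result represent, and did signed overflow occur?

-456 → 11000111000
-531 → 10111101101
  11000111000
+ 10111101101
= 10000100101  (discard carry-out 1)
Result 10000100101: MSB = 1 → 1061 − 2048 = -987.
Both addends are negative and so is the stored result: no signed overflow.

-987; no overflow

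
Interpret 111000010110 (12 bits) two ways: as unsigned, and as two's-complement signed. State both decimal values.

unsigned = 3606, signed = -490

Unsigned: 111000010110 = 3606.
Signed: MSB=1 → 3606 − 4096 = -490.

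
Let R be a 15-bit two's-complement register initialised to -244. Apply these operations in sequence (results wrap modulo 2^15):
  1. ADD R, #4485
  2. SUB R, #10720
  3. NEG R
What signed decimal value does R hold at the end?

Start: R = -244 = 111111100001100.
R = -244 + 4485 = 4241 = 001000010010001
R = 4241 − 10720 = -6479 = 110011010110001
R = −(-6479) = 6479 = 001100101001111

6479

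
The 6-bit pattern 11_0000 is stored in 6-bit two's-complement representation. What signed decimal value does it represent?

-16

MSB is 1, so the value is negative.
Unsigned reading: 48. Subtract 2^6 = 64: 48 − 64 = -16.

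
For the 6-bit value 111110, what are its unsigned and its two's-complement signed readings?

Unsigned: 111110 = 62.
Signed: MSB=1 → 62 − 64 = -2.

unsigned = 62, signed = -2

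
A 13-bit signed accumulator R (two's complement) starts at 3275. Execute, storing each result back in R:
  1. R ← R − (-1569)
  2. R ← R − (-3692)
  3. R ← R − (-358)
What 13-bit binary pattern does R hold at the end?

Start: R = 3275 = 0110011001011.
R = 3275 − (-1569) = 4844; wraps to -3348 = 1001011101100
R = -3348 − (-3692) = 344 = 0000101011000
R = 344 − (-358) = 702 = 0001010111110

0001010111110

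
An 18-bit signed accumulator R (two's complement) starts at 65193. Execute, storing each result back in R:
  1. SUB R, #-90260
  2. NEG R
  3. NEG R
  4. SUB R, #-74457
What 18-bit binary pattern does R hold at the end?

Start: R = 65193 = 001111111010101001.
R = 65193 − (-90260) = 155453; wraps to -106691 = 100101111100111101
R = −(-106691) = 106691 = 011010000011000011
R = −(106691) = -106691 = 100101111100111101
R = -106691 − (-74457) = -32234 = 111000001000010110

111000001000010110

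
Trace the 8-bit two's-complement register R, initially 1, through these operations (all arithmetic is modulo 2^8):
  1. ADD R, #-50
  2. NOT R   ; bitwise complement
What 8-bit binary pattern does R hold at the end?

00110000

Start: R = 1 = 00000001.
R = 1 + (-50) = -49 = 11001111
R = NOT 11001111 = 00110000 = 48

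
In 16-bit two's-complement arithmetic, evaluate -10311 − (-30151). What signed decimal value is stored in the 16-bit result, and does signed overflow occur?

19840; no overflow

-10311 → 1101011110111001
-30151 → 1000101000111001
Subtract via negate-and-add: invert 1000101000111001 + 1 = 0111010111000111 (i.e. 30151).
  1101011110111001
+ 0111010111000111
= 0100110110000000  (discard carry-out 1)
Result 0100110110000000: MSB = 0 → value 19840.
Addends (after negating the subtrahend) have opposite signs, so signed overflow cannot occur.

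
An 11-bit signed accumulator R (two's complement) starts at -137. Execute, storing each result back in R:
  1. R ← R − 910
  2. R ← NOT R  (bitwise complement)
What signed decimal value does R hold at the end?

Start: R = -137 = 11101110111.
R = -137 − 910 = -1047; wraps to 1001 = 01111101001
R = NOT 01111101001 = 10000010110 = -1002

-1002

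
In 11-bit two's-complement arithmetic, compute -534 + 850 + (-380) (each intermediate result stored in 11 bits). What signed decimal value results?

-534 + 850 = 316 (00100111100)
316 + (-380) = -64 (11111000000)

-64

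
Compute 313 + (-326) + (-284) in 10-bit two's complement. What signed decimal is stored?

-297

313 + (-326) = -13 (1111110011)
-13 + (-284) = -297 (1011010111)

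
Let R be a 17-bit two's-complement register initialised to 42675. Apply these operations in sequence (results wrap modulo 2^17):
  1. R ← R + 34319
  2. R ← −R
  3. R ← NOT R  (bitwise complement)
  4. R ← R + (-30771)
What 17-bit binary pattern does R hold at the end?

Start: R = 42675 = 01010011010110011.
R = 42675 + 34319 = 76994; wraps to -54078 = 10010110011000010
R = −(-54078) = 54078 = 01101001100111110
R = NOT 01101001100111110 = 10010110011000001 = -54079
R = -54079 + (-30771) = -84850; wraps to 46222 = 01011010010001110

01011010010001110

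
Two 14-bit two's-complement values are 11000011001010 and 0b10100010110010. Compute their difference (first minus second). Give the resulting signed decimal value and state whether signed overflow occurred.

2072; no overflow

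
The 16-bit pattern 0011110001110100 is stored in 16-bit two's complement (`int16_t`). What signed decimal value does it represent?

15476

MSB is 0, so the value is non-negative: 0011110001110100 = 15476.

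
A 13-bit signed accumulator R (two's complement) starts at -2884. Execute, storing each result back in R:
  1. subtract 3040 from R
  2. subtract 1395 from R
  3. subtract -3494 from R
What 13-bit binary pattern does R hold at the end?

1000100001111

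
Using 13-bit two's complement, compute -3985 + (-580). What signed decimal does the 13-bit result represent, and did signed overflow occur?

3627; overflow

-3985 → 1000001101111
-580 → 1110110111100
  1000001101111
+ 1110110111100
= 0111000101011  (discard carry-out 1)
Result 0111000101011: MSB = 0 → value 3627.
Both addends are negative but the stored result is non-negative: signed overflow. The true value -3985 + (-580) = -4565 lies outside [-4096, 4095].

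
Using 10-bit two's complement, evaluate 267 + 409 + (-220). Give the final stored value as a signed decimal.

267 + 409 = 676 → wraps to -348 (1010100100)
-348 + (-220) = -568 → wraps to 456 (0111001000)

456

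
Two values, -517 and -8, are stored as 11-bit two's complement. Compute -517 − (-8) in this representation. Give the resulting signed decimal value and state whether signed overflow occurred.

-517 → 10111111011
-8 → 11111111000
Subtract via negate-and-add: invert 11111111000 + 1 = 00000001000 (i.e. 8).
  10111111011
+ 00000001000
= 11000000011
Result 11000000011: MSB = 1 → 1539 − 2048 = -509.
Addends (after negating the subtrahend) have opposite signs, so signed overflow cannot occur.

-509; no overflow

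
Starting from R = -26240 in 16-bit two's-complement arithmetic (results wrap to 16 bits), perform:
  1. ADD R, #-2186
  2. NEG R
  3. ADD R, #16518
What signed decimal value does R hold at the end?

-20592

Start: R = -26240 = 1001100110000000.
R = -26240 + (-2186) = -28426 = 1001000011110110
R = −(-28426) = 28426 = 0110111100001010
R = 28426 + 16518 = 44944; wraps to -20592 = 1010111110010000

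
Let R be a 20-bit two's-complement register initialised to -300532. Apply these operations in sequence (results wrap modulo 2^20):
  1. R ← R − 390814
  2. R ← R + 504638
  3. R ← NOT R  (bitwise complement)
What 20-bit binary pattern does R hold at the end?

Start: R = -300532 = 10110110101000001100.
R = -300532 − 390814 = -691346; wraps to 357230 = 01010111001101101110
R = 357230 + 504638 = 861868; wraps to -186708 = 11010010011010101100
R = NOT 11010010011010101100 = 00101101100101010011 = 186707

00101101100101010011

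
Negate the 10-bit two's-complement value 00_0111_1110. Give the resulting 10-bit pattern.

1110000010

Invert: 1110000001. Add 1: 1110000010.
Check: 0001111110 = 126, 1110000010 = -126.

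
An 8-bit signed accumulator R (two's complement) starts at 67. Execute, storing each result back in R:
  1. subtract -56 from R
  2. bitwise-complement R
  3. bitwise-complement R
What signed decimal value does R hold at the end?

Start: R = 67 = 01000011.
R = 67 − (-56) = 123 = 01111011
R = NOT 01111011 = 10000100 = -124
R = NOT 10000100 = 01111011 = 123

123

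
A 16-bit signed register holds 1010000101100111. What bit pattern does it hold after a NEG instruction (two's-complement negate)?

0101111010011001

Invert: 0101111010011000. Add 1: 0101111010011001.
Check: 1010000101100111 = -24217, 0101111010011001 = 24217.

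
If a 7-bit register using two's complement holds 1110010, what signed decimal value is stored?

MSB is 1, so the value is negative.
Unsigned reading: 114. Subtract 2^7 = 128: 114 − 128 = -14.

-14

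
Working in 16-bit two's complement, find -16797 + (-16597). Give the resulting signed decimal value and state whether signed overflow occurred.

-16797 → 1011111001100011
-16597 → 1011111100101011
  1011111001100011
+ 1011111100101011
= 0111110110001110  (discard carry-out 1)
Result 0111110110001110: MSB = 0 → value 32142.
Both addends are negative but the stored result is non-negative: signed overflow. The true value -16797 + (-16597) = -33394 lies outside [-32768, 32767].

32142; overflow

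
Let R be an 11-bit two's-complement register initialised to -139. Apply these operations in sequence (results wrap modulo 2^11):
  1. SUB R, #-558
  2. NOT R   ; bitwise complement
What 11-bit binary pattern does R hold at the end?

11001011100

Start: R = -139 = 11101110101.
R = -139 − (-558) = 419 = 00110100011
R = NOT 00110100011 = 11001011100 = -420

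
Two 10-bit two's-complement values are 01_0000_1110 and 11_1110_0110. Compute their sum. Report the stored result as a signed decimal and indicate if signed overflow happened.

244; no overflow

01_0000_1110 → 0100001110 = 270 (signed)
11_1110_0110 → 1111100110 = -26 (signed)
  0100001110
+ 1111100110
= 0011110100  (discard carry-out 1)
Result 0011110100: MSB = 0 → value 244.
Addends have opposite signs, so signed overflow cannot occur.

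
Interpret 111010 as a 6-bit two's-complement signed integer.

-6

MSB is 1, so the value is negative.
Invert: 000101. Add 1: 000110 = 6. So the value is −6.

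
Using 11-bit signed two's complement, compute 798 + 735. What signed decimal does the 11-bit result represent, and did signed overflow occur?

-515; overflow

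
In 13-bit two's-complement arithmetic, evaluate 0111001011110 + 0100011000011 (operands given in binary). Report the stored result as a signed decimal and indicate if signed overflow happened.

0111001011110 = 3678 (signed)
0100011000011 = 2243 (signed)
  0111001011110
+ 0100011000011
= 1011100100001
Result 1011100100001: MSB = 1 → 5921 − 8192 = -2271.
Both addends are non-negative but the stored result is negative: signed overflow. The true value 3678 + 2243 = 5921 lies outside [-4096, 4095].

-2271; overflow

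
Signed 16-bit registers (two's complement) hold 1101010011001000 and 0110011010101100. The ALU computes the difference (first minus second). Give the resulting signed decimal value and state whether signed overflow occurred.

28188; overflow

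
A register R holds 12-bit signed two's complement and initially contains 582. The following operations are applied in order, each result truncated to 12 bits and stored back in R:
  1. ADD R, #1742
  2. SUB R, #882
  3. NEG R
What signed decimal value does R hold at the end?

Start: R = 582 = 001001000110.
R = 582 + 1742 = 2324; wraps to -1772 = 100100010100
R = -1772 − 882 = -2654; wraps to 1442 = 010110100010
R = −(1442) = -1442 = 101001011110

-1442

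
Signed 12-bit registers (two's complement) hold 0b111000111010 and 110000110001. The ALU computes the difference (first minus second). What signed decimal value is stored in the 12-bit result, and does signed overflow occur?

521; no overflow

0b111000111010 → 111000111010 = -454 (signed)
110000110001 = -975 (signed)
Subtract via negate-and-add: invert 110000110001 + 1 = 001111001111 (i.e. 975).
  111000111010
+ 001111001111
= 001000001001  (discard carry-out 1)
Result 001000001001: MSB = 0 → value 521.
Addends (after negating the subtrahend) have opposite signs, so signed overflow cannot occur.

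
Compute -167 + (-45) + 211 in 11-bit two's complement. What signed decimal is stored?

-167 + (-45) = -212 (11100101100)
-212 + 211 = -1 (11111111111)

-1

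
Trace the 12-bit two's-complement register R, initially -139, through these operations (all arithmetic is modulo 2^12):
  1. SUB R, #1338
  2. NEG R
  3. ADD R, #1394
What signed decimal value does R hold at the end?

-1225

Start: R = -139 = 111101110101.
R = -139 − 1338 = -1477 = 101000111011
R = −(-1477) = 1477 = 010111000101
R = 1477 + 1394 = 2871; wraps to -1225 = 101100110111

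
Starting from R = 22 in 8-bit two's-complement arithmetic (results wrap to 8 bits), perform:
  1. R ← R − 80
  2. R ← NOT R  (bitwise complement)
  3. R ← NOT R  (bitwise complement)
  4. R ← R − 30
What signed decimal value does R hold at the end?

Start: R = 22 = 00010110.
R = 22 − 80 = -58 = 11000110
R = NOT 11000110 = 00111001 = 57
R = NOT 00111001 = 11000110 = -58
R = -58 − 30 = -88 = 10101000

-88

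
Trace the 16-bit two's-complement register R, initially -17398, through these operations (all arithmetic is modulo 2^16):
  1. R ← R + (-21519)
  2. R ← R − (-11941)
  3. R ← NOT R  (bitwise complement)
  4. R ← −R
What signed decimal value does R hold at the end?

-26975

Start: R = -17398 = 1011110000001010.
R = -17398 + (-21519) = -38917; wraps to 26619 = 0110011111111011
R = 26619 − (-11941) = 38560; wraps to -26976 = 1001011010100000
R = NOT 1001011010100000 = 0110100101011111 = 26975
R = −(26975) = -26975 = 1001011010100001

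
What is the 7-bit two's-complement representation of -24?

|-24| = 24 = 0011000 in 7 bits.
Invert the bits: 1100111. Add 1: 1101000.

1101000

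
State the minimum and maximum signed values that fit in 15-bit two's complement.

min = -16384, max = 16383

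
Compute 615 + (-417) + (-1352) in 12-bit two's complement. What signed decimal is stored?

-1154

615 + (-417) = 198 (000011000110)
198 + (-1352) = -1154 (101101111110)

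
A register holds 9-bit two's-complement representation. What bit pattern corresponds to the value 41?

000101001

41 is non-negative, so write it directly in 9 bits: 000101001.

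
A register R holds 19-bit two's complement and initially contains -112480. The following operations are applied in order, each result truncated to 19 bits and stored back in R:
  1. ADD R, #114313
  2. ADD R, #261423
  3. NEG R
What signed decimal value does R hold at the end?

Start: R = -112480 = 1100100100010100000.
R = -112480 + 114313 = 1833 = 0000000011100101001
R = 1833 + 261423 = 263256; wraps to -261032 = 1000000010001011000
R = −(-261032) = 261032 = 0111111101110101000

261032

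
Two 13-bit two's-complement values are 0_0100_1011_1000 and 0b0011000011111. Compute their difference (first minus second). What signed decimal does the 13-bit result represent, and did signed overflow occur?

-359; no overflow

0_0100_1011_1000 → 0010010111000 = 1208 (signed)
0b0011000011111 → 0011000011111 = 1567 (signed)
Subtract via negate-and-add: invert 0011000011111 + 1 = 1100111100001 (i.e. -1567).
  0010010111000
+ 1100111100001
= 1111010011001
Result 1111010011001: MSB = 1 → 7833 − 8192 = -359.
Addends (after negating the subtrahend) have opposite signs, so signed overflow cannot occur.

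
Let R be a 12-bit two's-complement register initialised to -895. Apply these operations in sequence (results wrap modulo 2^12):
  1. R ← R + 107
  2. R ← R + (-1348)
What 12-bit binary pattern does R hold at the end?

011110101000

Start: R = -895 = 110010000001.
R = -895 + 107 = -788 = 110011101100
R = -788 + (-1348) = -2136; wraps to 1960 = 011110101000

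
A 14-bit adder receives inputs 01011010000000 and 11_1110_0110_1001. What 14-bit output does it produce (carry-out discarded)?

01010011101001

  01011010000000
+ 11111001101001
= 01010011101001  (discard carry-out 1)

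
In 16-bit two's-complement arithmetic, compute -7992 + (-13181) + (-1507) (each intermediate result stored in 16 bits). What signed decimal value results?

-22680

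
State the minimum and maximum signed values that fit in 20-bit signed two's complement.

Minimum: −2^19 = -524288.
Maximum: 2^19 − 1 = 524287.

min = -524288, max = 524287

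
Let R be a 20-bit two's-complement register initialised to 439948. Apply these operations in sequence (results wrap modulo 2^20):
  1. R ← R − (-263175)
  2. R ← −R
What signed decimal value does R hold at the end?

345453

Start: R = 439948 = 01101011011010001100.
R = 439948 − (-263175) = 703123; wraps to -345453 = 10101011101010010011
R = −(-345453) = 345453 = 01010100010101101101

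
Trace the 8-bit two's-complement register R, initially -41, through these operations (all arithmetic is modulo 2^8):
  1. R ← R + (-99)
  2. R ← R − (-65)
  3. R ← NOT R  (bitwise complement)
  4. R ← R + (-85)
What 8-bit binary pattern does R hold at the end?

Start: R = -41 = 11010111.
R = -41 + (-99) = -140; wraps to 116 = 01110100
R = 116 − (-65) = 181; wraps to -75 = 10110101
R = NOT 10110101 = 01001010 = 74
R = 74 + (-85) = -11 = 11110101

11110101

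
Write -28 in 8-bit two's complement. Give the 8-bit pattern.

11100100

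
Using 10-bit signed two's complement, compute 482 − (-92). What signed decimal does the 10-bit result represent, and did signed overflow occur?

482 → 0111100010
-92 → 1110100100
Subtract via negate-and-add: invert 1110100100 + 1 = 0001011100 (i.e. 92).
  0111100010
+ 0001011100
= 1000111110
Result 1000111110: MSB = 1 → 574 − 1024 = -450.
Both addends (after negating the subtrahend) are non-negative but the stored result is negative: signed overflow. The true value 482 − (-92) = 574 lies outside [-512, 511].

-450; overflow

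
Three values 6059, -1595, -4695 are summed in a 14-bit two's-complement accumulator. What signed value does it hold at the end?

6059 + (-1595) = 4464 (01000101110000)
4464 + (-4695) = -231 (11111100011001)

-231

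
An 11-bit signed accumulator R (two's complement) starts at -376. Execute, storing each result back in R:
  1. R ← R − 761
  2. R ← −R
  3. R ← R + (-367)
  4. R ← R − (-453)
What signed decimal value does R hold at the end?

Start: R = -376 = 11010001000.
R = -376 − 761 = -1137; wraps to 911 = 01110001111
R = −(911) = -911 = 10001110001
R = -911 + (-367) = -1278; wraps to 770 = 01100000010
R = 770 − (-453) = 1223; wraps to -825 = 10011000111

-825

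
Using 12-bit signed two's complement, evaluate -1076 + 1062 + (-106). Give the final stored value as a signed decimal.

-120

-1076 + 1062 = -14 (111111110010)
-14 + (-106) = -120 (111110001000)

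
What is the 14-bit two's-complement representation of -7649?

10001000011111

|-7649| = 7649 = 01110111100001 in 14 bits.
Invert the bits: 10001000011110. Add 1: 10001000011111.
Check: 10001000011111 reads as 8735 − 16384 = -7649.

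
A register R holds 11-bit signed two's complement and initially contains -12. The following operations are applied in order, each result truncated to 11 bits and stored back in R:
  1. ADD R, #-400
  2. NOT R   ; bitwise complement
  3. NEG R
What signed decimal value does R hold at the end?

-411

Start: R = -12 = 11111110100.
R = -12 + (-400) = -412 = 11001100100
R = NOT 11001100100 = 00110011011 = 411
R = −(411) = -411 = 11001100101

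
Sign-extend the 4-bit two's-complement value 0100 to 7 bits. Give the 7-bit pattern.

0000100

MSB of 0100 is 0; replicate it into the new high bits.
000|0100 → 0000100 (still 4).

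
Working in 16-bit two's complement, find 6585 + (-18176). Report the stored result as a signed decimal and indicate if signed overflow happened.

6585 → 0001100110111001
-18176 → 1011100100000000
  0001100110111001
+ 1011100100000000
= 1101001010111001
Result 1101001010111001: MSB = 1 → 53945 − 65536 = -11591.
Addends have opposite signs, so signed overflow cannot occur.

-11591; no overflow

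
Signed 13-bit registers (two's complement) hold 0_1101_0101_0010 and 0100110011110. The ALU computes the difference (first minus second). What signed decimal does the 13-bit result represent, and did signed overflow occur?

948; no overflow

0_1101_0101_0010 → 0110101010010 = 3410 (signed)
0100110011110 = 2462 (signed)
Subtract via negate-and-add: invert 0100110011110 + 1 = 1011001100010 (i.e. -2462).
  0110101010010
+ 1011001100010
= 0001110110100  (discard carry-out 1)
Result 0001110110100: MSB = 0 → value 948.
Addends (after negating the subtrahend) have opposite signs, so signed overflow cannot occur.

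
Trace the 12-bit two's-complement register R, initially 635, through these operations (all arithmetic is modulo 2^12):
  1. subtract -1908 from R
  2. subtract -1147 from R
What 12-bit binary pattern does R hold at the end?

111001101010

Start: R = 635 = 001001111011.
R = 635 − (-1908) = 2543; wraps to -1553 = 100111101111
R = -1553 − (-1147) = -406 = 111001101010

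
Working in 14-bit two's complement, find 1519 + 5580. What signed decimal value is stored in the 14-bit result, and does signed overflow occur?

7099; no overflow

1519 → 00010111101111
5580 → 01010111001100
  00010111101111
+ 01010111001100
= 01101110111011
Result 01101110111011: MSB = 0 → value 7099.
Both addends are non-negative and so is the stored result: no signed overflow.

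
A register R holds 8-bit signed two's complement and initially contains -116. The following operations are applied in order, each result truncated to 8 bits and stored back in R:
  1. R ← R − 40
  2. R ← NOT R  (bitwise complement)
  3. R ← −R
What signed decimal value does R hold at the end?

Start: R = -116 = 10001100.
R = -116 − 40 = -156; wraps to 100 = 01100100
R = NOT 01100100 = 10011011 = -101
R = −(-101) = 101 = 01100101

101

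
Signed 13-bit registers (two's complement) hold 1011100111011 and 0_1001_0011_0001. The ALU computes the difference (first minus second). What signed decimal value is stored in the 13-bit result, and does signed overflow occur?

1011100111011 = -2245 (signed)
0_1001_0011_0001 → 0100100110001 = 2353 (signed)
Subtract via negate-and-add: invert 0100100110001 + 1 = 1011011001111 (i.e. -2353).
  1011100111011
+ 1011011001111
= 0111000001010  (discard carry-out 1)
Result 0111000001010: MSB = 0 → value 3594.
Both addends (after negating the subtrahend) are negative but the stored result is non-negative: signed overflow. The true value -2245 − 2353 = -4598 lies outside [-4096, 4095].

3594; overflow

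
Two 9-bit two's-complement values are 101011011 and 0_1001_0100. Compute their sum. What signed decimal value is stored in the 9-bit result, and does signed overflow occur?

101011011 = -165 (signed)
0_1001_0100 → 010010100 = 148 (signed)
  101011011
+ 010010100
= 111101111
Result 111101111: MSB = 1 → 495 − 512 = -17.
Addends have opposite signs, so signed overflow cannot occur.

-17; no overflow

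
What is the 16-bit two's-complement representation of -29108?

1000111001001100

|-29108| = 29108 = 0111000110110100 in 16 bits.
Invert the bits: 1000111001001011. Add 1: 1000111001001100.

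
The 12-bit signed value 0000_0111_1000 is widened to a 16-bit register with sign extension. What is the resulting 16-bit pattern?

MSB of 000001111000 is 0; replicate it into the new high bits.
0000|000001111000 → 0000000001111000 (still 120).

0000000001111000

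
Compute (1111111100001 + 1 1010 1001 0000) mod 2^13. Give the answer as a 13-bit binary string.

1101001110001

  1111111100001
+ 1101010010000
= 1101001110001  (discard carry-out 1)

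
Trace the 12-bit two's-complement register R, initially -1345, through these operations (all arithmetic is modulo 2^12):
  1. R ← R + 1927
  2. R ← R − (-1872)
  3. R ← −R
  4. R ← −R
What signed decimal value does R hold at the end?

Start: R = -1345 = 101010111111.
R = -1345 + 1927 = 582 = 001001000110
R = 582 − (-1872) = 2454; wraps to -1642 = 100110010110
R = −(-1642) = 1642 = 011001101010
R = −(1642) = -1642 = 100110010110

-1642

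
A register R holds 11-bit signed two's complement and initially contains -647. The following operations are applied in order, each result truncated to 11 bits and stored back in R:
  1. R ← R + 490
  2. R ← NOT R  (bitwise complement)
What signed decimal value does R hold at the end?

156

Start: R = -647 = 10101111001.
R = -647 + 490 = -157 = 11101100011
R = NOT 11101100011 = 00010011100 = 156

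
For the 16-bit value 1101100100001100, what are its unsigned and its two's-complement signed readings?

unsigned = 55564, signed = -9972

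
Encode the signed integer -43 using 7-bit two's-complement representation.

|-43| = 43 = 0101011 in 7 bits.
Invert the bits: 1010100. Add 1: 1010101.
Check: 1010101 reads as 85 − 128 = -43.

1010101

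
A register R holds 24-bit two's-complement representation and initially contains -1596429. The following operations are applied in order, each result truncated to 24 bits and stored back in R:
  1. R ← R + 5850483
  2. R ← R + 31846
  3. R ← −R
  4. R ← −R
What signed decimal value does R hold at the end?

4285900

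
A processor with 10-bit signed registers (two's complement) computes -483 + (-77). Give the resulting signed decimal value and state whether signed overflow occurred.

-483 → 1000011101
-77 → 1110110011
  1000011101
+ 1110110011
= 0111010000  (discard carry-out 1)
Result 0111010000: MSB = 0 → value 464.
Both addends are negative but the stored result is non-negative: signed overflow. The true value -483 + (-77) = -560 lies outside [-512, 511].

464; overflow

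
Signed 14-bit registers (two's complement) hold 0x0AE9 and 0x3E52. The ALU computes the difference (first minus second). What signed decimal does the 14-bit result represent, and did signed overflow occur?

0x0AE9 = 00101011101001 = 2793 (signed)
0x3E52 = 11111001010010 = -430 (signed)
Subtract via negate-and-add: invert 11111001010010 + 1 = 00000110101110 (i.e. 430).
  00101011101001
+ 00000110101110
= 00110010010111
Result 00110010010111: MSB = 0 → value 3223.
Both addends (after negating the subtrahend) are non-negative and so is the stored result: no signed overflow.

3223; no overflow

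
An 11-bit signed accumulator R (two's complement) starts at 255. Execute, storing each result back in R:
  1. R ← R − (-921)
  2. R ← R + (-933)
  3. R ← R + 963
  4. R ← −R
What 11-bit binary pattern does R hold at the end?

Start: R = 255 = 00011111111.
R = 255 − (-921) = 1176; wraps to -872 = 10010011000
R = -872 + (-933) = -1805; wraps to 243 = 00011110011
R = 243 + 963 = 1206; wraps to -842 = 10010110110
R = −(-842) = 842 = 01101001010

01101001010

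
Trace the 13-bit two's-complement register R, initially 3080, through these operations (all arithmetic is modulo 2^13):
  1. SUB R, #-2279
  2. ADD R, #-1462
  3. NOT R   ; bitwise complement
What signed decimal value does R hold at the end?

-3898

Start: R = 3080 = 0110000001000.
R = 3080 − (-2279) = 5359; wraps to -2833 = 1010011101111
R = -2833 + (-1462) = -4295; wraps to 3897 = 0111100111001
R = NOT 0111100111001 = 1000011000110 = -3898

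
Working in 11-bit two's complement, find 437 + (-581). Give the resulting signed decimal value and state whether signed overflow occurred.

-144; no overflow

437 → 00110110101
-581 → 10110111011
  00110110101
+ 10110111011
= 11101110000
Result 11101110000: MSB = 1 → 1904 − 2048 = -144.
Addends have opposite signs, so signed overflow cannot occur.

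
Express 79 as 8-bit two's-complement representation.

79 is non-negative, so write it directly in 8 bits: 01001111.

01001111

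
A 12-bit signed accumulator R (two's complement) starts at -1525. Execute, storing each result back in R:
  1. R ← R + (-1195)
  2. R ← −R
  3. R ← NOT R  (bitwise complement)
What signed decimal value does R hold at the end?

Start: R = -1525 = 101000001011.
R = -1525 + (-1195) = -2720; wraps to 1376 = 010101100000
R = −(1376) = -1376 = 101010100000
R = NOT 101010100000 = 010101011111 = 1375

1375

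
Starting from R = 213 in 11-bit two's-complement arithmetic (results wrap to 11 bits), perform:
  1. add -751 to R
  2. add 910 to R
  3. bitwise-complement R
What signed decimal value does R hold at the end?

-373

Start: R = 213 = 00011010101.
R = 213 + (-751) = -538 = 10111100110
R = -538 + 910 = 372 = 00101110100
R = NOT 00101110100 = 11010001011 = -373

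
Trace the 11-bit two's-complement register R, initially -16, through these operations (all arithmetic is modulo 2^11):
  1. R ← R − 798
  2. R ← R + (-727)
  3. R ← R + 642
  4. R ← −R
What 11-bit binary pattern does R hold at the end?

01110000011

Start: R = -16 = 11111110000.
R = -16 − 798 = -814 = 10011010010
R = -814 + (-727) = -1541; wraps to 507 = 00111111011
R = 507 + 642 = 1149; wraps to -899 = 10001111101
R = −(-899) = 899 = 01110000011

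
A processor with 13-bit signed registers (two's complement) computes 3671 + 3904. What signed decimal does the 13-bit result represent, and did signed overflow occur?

-617; overflow

3671 → 0111001010111
3904 → 0111101000000
  0111001010111
+ 0111101000000
= 1110110010111
Result 1110110010111: MSB = 1 → 7575 − 8192 = -617.
Both addends are non-negative but the stored result is negative: signed overflow. The true value 3671 + 3904 = 7575 lies outside [-4096, 4095].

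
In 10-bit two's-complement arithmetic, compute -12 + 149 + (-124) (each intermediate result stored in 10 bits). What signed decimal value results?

13

-12 + 149 = 137 (0010001001)
137 + (-124) = 13 (0000001101)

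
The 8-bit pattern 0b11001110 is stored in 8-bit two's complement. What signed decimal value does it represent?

MSB is 1, so the value is negative.
Invert: 00110001. Add 1: 00110010 = 50. So the value is −50.

-50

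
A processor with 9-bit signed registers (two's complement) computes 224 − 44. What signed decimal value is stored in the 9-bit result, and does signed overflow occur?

224 → 011100000
44 → 000101100
Subtract via negate-and-add: invert 000101100 + 1 = 111010100 (i.e. -44).
  011100000
+ 111010100
= 010110100  (discard carry-out 1)
Result 010110100: MSB = 0 → value 180.
Addends (after negating the subtrahend) have opposite signs, so signed overflow cannot occur.

180; no overflow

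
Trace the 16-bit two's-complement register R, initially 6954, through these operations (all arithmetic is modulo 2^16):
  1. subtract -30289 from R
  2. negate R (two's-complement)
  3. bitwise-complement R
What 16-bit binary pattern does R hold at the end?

Start: R = 6954 = 0001101100101010.
R = 6954 − (-30289) = 37243; wraps to -28293 = 1001000101111011
R = −(-28293) = 28293 = 0110111010000101
R = NOT 0110111010000101 = 1001000101111010 = -28294

1001000101111010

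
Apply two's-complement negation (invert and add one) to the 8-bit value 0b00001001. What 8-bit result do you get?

Invert: 11110110. Add 1: 11110111.

11110111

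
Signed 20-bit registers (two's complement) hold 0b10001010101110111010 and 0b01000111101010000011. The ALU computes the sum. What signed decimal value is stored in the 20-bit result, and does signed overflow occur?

-186819; no overflow

0b10001010101110111010 → 10001010101110111010 = -480326 (signed)
0b01000111101010000011 → 01000111101010000011 = 293507 (signed)
  10001010101110111010
+ 01000111101010000011
= 11010010011000111101
Result 11010010011000111101: MSB = 1 → 861757 − 1048576 = -186819.
Addends have opposite signs, so signed overflow cannot occur.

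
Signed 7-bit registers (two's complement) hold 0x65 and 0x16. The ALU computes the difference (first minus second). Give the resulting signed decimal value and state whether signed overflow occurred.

0x65 = 1100101 = -27 (signed)
0x16 = 0010110 = 22 (signed)
Subtract via negate-and-add: invert 0010110 + 1 = 1101010 (i.e. -22).
  1100101
+ 1101010
= 1001111  (discard carry-out 1)
Result 1001111: MSB = 1 → 79 − 128 = -49.
Both addends (after negating the subtrahend) are negative and so is the stored result: no signed overflow.

-49; no overflow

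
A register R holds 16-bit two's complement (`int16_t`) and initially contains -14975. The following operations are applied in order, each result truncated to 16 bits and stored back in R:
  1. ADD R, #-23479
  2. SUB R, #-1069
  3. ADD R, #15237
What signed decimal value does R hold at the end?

Start: R = -14975 = 1100010110000001.
R = -14975 + (-23479) = -38454; wraps to 27082 = 0110100111001010
R = 27082 − (-1069) = 28151 = 0110110111110111
R = 28151 + 15237 = 43388; wraps to -22148 = 1010100101111100

-22148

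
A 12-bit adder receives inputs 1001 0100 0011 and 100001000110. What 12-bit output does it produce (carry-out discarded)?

000110001001

  100101000011
+ 100001000110
= 000110001001  (discard carry-out 1)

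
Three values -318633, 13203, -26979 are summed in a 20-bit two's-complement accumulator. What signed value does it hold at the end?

-318633 + 13203 = -305430 (10110101011011101010)
-305430 + (-26979) = -332409 (10101110110110000111)

-332409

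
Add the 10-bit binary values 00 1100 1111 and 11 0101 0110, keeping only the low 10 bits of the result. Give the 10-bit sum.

  0011001111
+ 1101010110
= 0000100101  (discard carry-out 1)

0000100101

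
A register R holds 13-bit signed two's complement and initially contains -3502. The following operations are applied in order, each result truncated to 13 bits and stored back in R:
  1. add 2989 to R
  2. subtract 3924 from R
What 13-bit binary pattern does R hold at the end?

0111010101011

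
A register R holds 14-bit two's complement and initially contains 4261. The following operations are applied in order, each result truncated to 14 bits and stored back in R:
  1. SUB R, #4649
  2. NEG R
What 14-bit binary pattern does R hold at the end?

Start: R = 4261 = 01000010100101.
R = 4261 − 4649 = -388 = 11111001111100
R = −(-388) = 388 = 00000110000100

00000110000100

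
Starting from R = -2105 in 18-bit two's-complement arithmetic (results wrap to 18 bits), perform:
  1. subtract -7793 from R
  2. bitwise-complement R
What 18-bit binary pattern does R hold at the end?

111110100111000111

Start: R = -2105 = 111111011111000111.
R = -2105 − (-7793) = 5688 = 000001011000111000
R = NOT 000001011000111000 = 111110100111000111 = -5689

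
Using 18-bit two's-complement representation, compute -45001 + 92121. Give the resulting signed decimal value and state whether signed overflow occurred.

47120; no overflow

-45001 → 110101000000110111
92121 → 010110011111011001
  110101000000110111
+ 010110011111011001
= 001011100000010000  (discard carry-out 1)
Result 001011100000010000: MSB = 0 → value 47120.
Addends have opposite signs, so signed overflow cannot occur.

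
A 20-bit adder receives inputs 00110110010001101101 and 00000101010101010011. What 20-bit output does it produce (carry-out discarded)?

  00110110010001101101
+ 00000101010101010011
= 00111011100111000000

00111011100111000000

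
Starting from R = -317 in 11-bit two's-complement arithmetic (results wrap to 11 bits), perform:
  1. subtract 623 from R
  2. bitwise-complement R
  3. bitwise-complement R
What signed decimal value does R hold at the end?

Start: R = -317 = 11011000011.
R = -317 − 623 = -940 = 10001010100
R = NOT 10001010100 = 01110101011 = 939
R = NOT 01110101011 = 10001010100 = -940

-940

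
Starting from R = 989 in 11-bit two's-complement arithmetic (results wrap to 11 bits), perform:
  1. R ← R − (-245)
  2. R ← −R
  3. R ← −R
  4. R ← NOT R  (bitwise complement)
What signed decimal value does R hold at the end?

813

Start: R = 989 = 01111011101.
R = 989 − (-245) = 1234; wraps to -814 = 10011010010
R = −(-814) = 814 = 01100101110
R = −(814) = -814 = 10011010010
R = NOT 10011010010 = 01100101101 = 813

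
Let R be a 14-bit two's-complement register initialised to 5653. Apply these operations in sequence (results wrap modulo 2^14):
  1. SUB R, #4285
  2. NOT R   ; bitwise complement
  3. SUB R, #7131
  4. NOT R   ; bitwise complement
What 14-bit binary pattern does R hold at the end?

10000100110011

Start: R = 5653 = 01011000010101.
R = 5653 − 4285 = 1368 = 00010101011000
R = NOT 00010101011000 = 11101010100111 = -1369
R = -1369 − 7131 = -8500; wraps to 7884 = 01111011001100
R = NOT 01111011001100 = 10000100110011 = -7885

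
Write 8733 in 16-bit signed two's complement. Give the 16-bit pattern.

8733 is non-negative, so write it directly in 16 bits: 0010001000011101.

0010001000011101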